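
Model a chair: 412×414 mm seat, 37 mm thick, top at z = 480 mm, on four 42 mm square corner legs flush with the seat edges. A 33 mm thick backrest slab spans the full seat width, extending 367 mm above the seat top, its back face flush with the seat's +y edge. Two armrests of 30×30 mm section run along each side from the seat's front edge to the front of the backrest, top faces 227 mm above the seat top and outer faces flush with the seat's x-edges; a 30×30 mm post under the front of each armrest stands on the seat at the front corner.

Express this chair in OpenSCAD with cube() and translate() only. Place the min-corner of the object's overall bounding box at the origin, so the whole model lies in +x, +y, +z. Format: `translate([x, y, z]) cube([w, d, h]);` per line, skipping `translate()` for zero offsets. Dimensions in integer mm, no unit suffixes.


translate([0, 0, 443]) cube([412, 414, 37]);
cube([42, 42, 443]);
translate([370, 0, 0]) cube([42, 42, 443]);
translate([0, 372, 0]) cube([42, 42, 443]);
translate([370, 372, 0]) cube([42, 42, 443]);
translate([0, 381, 480]) cube([412, 33, 367]);
translate([0, 0, 677]) cube([30, 381, 30]);
translate([382, 0, 677]) cube([30, 381, 30]);
translate([0, 0, 480]) cube([30, 30, 197]);
translate([382, 0, 480]) cube([30, 30, 197]);


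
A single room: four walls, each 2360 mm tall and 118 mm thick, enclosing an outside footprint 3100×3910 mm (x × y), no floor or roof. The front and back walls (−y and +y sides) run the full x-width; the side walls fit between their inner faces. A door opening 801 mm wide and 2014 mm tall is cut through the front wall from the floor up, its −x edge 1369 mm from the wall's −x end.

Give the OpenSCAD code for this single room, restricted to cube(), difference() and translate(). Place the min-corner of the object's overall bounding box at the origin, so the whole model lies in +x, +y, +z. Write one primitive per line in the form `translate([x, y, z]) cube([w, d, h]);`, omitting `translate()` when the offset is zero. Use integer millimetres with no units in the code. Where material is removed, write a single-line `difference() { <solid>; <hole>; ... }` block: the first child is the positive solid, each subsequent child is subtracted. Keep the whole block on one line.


difference() { cube([3100, 118, 2360]); translate([1369, 0, 0]) cube([801, 118, 2014]); }
translate([0, 3792, 0]) cube([3100, 118, 2360]);
translate([0, 118, 0]) cube([118, 3674, 2360]);
translate([2982, 118, 0]) cube([118, 3674, 2360]);


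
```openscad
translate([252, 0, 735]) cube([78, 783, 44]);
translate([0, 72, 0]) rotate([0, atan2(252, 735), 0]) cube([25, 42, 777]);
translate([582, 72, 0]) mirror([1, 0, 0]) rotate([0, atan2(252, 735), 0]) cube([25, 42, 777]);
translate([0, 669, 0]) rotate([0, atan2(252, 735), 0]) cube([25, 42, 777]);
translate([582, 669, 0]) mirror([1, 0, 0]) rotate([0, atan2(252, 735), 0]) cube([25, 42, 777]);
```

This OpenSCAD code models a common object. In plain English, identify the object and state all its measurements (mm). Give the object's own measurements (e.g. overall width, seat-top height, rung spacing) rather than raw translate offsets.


A sawhorse. A 78×783×44 mm beam (x, y, z) sits on two A-frame leg pairs. Each pair is two raked legs of 25×42 mm section (42 mm along y) splaying symmetrically in x. Each leg rises 735 mm vertically over 252 mm of horizontal reach and is 777 mm long along its own axis. Every leg's outer bottom edge rests on the floor and its outer top edge meets a bottom edge of the beam — the left legs (tilting toward +x) meet the beam's −x bottom edge, the right legs (their mirror images, tilting toward −x) meet its +x bottom edge — so the leg tops tuck under the beam, the beam's underside is 735 mm above the floor, and the feet are 582 mm apart outside-to-outside with the beam centred between them. The two leg pairs are set in 72 mm from either end of the beam.


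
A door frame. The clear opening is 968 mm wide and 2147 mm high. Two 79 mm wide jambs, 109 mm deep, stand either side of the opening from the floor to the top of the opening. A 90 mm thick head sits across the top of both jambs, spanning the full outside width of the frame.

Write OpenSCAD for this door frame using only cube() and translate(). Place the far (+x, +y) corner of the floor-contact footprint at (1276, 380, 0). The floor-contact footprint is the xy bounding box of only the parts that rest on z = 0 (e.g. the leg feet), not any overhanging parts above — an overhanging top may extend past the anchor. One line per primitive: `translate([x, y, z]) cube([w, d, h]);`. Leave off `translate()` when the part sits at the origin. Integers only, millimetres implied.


translate([150, 271, 0]) cube([79, 109, 2147]);
translate([1197, 271, 0]) cube([79, 109, 2147]);
translate([150, 271, 2147]) cube([1126, 109, 90]);


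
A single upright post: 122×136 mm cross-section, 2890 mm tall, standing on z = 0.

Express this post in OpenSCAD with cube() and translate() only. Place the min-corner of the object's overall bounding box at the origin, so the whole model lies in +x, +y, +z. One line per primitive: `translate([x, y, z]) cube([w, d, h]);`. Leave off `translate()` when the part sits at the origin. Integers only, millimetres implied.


cube([122, 136, 2890]);


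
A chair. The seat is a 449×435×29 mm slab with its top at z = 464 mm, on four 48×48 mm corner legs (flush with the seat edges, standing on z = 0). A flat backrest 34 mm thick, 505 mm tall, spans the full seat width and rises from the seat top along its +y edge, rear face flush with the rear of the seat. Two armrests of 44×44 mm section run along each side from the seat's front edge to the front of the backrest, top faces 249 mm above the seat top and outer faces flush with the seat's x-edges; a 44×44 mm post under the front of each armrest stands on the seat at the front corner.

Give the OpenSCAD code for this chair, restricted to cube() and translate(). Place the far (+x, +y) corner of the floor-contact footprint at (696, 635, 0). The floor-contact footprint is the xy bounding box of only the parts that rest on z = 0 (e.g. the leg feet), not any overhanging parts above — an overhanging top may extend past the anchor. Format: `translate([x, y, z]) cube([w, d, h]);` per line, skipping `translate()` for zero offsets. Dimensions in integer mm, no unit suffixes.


// leg_h = 464 - 29 = 435
// arm post h = 249 - 44 = 205
translate([247, 200, 435]) cube([449, 435, 29]);
translate([247, 200, 0]) cube([48, 48, 435]);
translate([648, 200, 0]) cube([48, 48, 435]);
translate([247, 587, 0]) cube([48, 48, 435]);
translate([648, 587, 0]) cube([48, 48, 435]);
translate([247, 601, 464]) cube([449, 34, 505]);
translate([247, 200, 669]) cube([44, 401, 44]);
translate([652, 200, 669]) cube([44, 401, 44]);
translate([247, 200, 464]) cube([44, 44, 205]);
translate([652, 200, 464]) cube([44, 44, 205]);


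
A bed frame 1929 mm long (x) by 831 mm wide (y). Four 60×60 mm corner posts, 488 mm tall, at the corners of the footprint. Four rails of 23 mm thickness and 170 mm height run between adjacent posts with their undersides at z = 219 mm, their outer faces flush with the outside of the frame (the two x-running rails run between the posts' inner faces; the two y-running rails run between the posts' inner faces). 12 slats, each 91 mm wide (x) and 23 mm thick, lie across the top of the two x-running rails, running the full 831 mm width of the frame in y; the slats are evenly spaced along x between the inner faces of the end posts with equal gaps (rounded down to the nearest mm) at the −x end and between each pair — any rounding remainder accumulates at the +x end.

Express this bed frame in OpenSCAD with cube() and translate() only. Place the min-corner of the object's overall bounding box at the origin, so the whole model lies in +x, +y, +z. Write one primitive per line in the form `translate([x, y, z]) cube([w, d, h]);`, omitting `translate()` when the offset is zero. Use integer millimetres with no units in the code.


// slat z = rail_z + rail_h = 219 + 170 = 389
// slat gap = ⌊(1809 − 12·91) / 13⌋ = 55
cube([60, 60, 488]);
translate([0, 771, 0]) cube([60, 60, 488]);
translate([1869, 0, 0]) cube([60, 60, 488]);
translate([1869, 771, 0]) cube([60, 60, 488]);
translate([60, 0, 219]) cube([1809, 23, 170]);
translate([60, 808, 219]) cube([1809, 23, 170]);
translate([0, 60, 219]) cube([23, 711, 170]);
translate([1906, 60, 219]) cube([23, 711, 170]);
translate([115, 0, 389]) cube([91, 831, 23]);
translate([261, 0, 389]) cube([91, 831, 23]);
translate([407, 0, 389]) cube([91, 831, 23]);
translate([553, 0, 389]) cube([91, 831, 23]);
translate([699, 0, 389]) cube([91, 831, 23]);
translate([845, 0, 389]) cube([91, 831, 23]);
translate([991, 0, 389]) cube([91, 831, 23]);
translate([1137, 0, 389]) cube([91, 831, 23]);
translate([1283, 0, 389]) cube([91, 831, 23]);
translate([1429, 0, 389]) cube([91, 831, 23]);
translate([1575, 0, 389]) cube([91, 831, 23]);
translate([1721, 0, 389]) cube([91, 831, 23]);


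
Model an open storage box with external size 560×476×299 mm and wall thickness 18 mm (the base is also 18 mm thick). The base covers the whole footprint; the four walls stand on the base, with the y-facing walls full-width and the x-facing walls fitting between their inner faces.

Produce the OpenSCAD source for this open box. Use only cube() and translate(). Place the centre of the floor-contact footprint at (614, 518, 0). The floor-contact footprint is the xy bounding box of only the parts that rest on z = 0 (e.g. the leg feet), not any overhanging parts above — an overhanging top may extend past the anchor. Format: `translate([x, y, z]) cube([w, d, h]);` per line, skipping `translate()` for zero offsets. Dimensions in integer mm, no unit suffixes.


translate([334, 280, 0]) cube([560, 476, 18]);
translate([334, 280, 18]) cube([560, 18, 281]);
translate([334, 738, 18]) cube([560, 18, 281]);
translate([334, 298, 18]) cube([18, 440, 281]);
translate([876, 298, 18]) cube([18, 440, 281]);


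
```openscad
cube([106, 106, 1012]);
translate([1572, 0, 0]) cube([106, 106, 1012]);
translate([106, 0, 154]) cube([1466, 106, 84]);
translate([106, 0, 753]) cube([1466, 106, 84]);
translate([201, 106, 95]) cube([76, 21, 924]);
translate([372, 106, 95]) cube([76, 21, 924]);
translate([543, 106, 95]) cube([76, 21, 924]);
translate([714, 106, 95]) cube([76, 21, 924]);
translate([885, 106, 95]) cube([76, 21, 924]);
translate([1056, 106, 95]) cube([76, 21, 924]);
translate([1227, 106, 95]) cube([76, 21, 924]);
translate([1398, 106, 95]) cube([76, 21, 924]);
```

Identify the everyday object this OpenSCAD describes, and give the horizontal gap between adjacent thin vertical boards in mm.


A fence section. The picket gap is 95 mm.

Two posts, two rails, 8 pickets — a fence section. Span 1466 mm holds 8 pickets of 76 mm with 9 equal gaps: ⌊(1466 − 8·76) / 9⌋ = 95 mm.


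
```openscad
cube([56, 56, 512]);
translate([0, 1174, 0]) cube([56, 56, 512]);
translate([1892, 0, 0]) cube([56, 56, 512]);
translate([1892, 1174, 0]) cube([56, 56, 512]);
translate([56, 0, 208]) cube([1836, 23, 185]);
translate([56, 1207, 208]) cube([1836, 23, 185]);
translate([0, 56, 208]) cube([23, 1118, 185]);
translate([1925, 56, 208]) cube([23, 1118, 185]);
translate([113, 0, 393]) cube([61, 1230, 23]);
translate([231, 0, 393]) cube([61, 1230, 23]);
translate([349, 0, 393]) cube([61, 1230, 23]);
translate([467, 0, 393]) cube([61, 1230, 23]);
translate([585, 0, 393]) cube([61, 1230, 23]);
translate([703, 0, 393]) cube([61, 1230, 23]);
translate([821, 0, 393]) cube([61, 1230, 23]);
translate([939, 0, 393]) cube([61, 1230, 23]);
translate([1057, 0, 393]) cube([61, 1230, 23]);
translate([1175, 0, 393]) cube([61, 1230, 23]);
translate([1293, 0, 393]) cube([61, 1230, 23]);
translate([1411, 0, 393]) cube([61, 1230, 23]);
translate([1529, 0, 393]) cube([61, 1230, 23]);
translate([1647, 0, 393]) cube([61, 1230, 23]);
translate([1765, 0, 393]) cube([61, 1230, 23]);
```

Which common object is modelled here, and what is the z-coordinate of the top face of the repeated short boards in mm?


A bed frame. The slat-top height is 416 mm.

Four posts, four rails, and a row of slats — a bed frame. Slats sit on the rails at z = 208 + 185 = 393; with slat thickness 23, the top is 416 mm.


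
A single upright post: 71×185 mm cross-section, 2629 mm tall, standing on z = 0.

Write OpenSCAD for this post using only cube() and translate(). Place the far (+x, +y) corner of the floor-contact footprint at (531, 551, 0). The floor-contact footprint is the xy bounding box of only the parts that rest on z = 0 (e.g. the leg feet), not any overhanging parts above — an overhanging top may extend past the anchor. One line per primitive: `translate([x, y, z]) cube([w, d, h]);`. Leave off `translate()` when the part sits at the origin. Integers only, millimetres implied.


translate([460, 366, 0]) cube([71, 185, 2629]);


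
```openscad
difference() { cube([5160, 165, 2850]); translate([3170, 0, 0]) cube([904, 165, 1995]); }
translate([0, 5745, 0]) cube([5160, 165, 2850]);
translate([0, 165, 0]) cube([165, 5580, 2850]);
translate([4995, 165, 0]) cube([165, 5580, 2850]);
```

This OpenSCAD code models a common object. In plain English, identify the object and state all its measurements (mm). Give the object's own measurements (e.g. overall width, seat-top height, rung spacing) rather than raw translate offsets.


A single room: four walls, each 2850 mm tall and 165 mm thick, enclosing an outside footprint 5160×5910 mm (x × y), no floor or roof. The front and back walls (−y and +y sides) run the full x-width; the side walls fit between their inner faces. A door opening 904 mm wide and 1995 mm tall is cut through the front wall from the floor up, its −x edge 3170 mm from the wall's −x end.


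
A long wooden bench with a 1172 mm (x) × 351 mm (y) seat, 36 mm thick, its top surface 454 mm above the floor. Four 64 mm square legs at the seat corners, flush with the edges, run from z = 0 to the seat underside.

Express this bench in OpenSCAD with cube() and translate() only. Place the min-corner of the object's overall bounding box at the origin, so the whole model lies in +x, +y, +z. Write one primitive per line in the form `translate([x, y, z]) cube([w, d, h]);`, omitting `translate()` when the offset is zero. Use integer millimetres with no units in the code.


translate([0, 0, 418]) cube([1172, 351, 36]);
cube([64, 64, 418]);
translate([0, 287, 0]) cube([64, 64, 418]);
translate([1108, 0, 0]) cube([64, 64, 418]);
translate([1108, 287, 0]) cube([64, 64, 418]);


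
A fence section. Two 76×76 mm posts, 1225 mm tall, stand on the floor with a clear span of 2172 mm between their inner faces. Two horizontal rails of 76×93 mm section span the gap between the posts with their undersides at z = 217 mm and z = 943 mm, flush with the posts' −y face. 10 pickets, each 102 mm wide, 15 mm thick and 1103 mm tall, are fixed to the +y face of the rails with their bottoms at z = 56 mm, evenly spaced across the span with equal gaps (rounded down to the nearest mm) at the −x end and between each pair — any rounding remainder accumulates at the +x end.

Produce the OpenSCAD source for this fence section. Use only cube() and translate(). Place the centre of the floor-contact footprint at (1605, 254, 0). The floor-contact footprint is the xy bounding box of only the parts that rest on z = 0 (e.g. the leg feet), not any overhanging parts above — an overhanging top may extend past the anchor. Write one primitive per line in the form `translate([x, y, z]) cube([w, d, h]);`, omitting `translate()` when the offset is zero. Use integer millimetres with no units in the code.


translate([443, 216, 0]) cube([76, 76, 1225]);
translate([2691, 216, 0]) cube([76, 76, 1225]);
translate([519, 216, 217]) cube([2172, 76, 93]);
translate([519, 216, 943]) cube([2172, 76, 93]);
translate([623, 292, 56]) cube([102, 15, 1103]);
translate([829, 292, 56]) cube([102, 15, 1103]);
translate([1035, 292, 56]) cube([102, 15, 1103]);
translate([1241, 292, 56]) cube([102, 15, 1103]);
translate([1447, 292, 56]) cube([102, 15, 1103]);
translate([1653, 292, 56]) cube([102, 15, 1103]);
translate([1859, 292, 56]) cube([102, 15, 1103]);
translate([2065, 292, 56]) cube([102, 15, 1103]);
translate([2271, 292, 56]) cube([102, 15, 1103]);
translate([2477, 292, 56]) cube([102, 15, 1103]);


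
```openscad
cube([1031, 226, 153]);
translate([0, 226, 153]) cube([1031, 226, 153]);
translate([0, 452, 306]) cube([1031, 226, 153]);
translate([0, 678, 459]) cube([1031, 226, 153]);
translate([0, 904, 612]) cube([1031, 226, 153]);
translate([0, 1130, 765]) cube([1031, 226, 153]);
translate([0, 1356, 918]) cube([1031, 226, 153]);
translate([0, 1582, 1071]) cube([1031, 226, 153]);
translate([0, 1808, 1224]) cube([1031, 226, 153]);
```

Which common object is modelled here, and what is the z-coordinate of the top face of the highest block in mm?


A staircase. The total rise is 1377 mm.

9 identical blocks, each offset up and back from the previous — a staircase. Each step is 153 mm tall and there are 9 of them, so the total rise is 9 × 153 = 1377 mm.


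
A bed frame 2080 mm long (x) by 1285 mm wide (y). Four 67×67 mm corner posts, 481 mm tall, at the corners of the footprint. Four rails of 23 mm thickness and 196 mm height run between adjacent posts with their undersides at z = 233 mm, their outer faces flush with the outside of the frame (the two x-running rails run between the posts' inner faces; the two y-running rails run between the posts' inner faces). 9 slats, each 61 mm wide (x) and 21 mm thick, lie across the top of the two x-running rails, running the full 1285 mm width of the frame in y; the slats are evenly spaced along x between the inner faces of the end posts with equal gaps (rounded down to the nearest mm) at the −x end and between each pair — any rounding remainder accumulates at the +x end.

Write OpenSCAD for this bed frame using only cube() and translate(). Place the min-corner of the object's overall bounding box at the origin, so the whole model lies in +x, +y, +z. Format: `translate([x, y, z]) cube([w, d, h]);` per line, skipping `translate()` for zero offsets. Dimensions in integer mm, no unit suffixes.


cube([67, 67, 481]);
translate([0, 1218, 0]) cube([67, 67, 481]);
translate([2013, 0, 0]) cube([67, 67, 481]);
translate([2013, 1218, 0]) cube([67, 67, 481]);
translate([67, 0, 233]) cube([1946, 23, 196]);
translate([67, 1262, 233]) cube([1946, 23, 196]);
translate([0, 67, 233]) cube([23, 1151, 196]);
translate([2057, 67, 233]) cube([23, 1151, 196]);
translate([206, 0, 429]) cube([61, 1285, 21]);
translate([406, 0, 429]) cube([61, 1285, 21]);
translate([606, 0, 429]) cube([61, 1285, 21]);
translate([806, 0, 429]) cube([61, 1285, 21]);
translate([1006, 0, 429]) cube([61, 1285, 21]);
translate([1206, 0, 429]) cube([61, 1285, 21]);
translate([1406, 0, 429]) cube([61, 1285, 21]);
translate([1606, 0, 429]) cube([61, 1285, 21]);
translate([1806, 0, 429]) cube([61, 1285, 21]);


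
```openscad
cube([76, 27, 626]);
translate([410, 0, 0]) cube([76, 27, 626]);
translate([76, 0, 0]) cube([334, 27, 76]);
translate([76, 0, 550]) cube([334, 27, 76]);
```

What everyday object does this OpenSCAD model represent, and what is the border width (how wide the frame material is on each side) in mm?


A picture frame. The border width is 76 mm.

Four thin pieces enclosing a rectangular opening — a picture frame. The two full-height stiles are 626 mm tall; the top rail sits at z = 550 and is 76 mm tall, so the border above the opening is 626 − 550 = 76 mm, matching the stile x-width.


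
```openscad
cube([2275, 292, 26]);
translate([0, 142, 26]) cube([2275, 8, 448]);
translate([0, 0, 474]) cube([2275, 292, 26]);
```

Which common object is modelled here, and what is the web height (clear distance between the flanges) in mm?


An I-beam. The web height is 448 mm.

Two wide flanges with a thin centred web — an I-beam. Overall 500 mm minus two 26 mm flanges gives a web of 500 − 2·26 = 448 mm.


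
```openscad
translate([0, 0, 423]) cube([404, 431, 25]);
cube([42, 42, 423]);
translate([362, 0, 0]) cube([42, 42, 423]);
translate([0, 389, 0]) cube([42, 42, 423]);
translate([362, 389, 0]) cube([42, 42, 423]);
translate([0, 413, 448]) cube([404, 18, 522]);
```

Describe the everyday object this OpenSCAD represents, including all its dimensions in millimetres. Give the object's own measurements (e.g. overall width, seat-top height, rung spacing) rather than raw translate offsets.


A chair. The seat is a 404×431×25 mm slab with its top at z = 448 mm, on four 42×42 mm corner legs (flush with the seat edges, standing on z = 0). A flat backrest 18 mm thick, 522 mm tall, spans the full seat width and rises from the seat top along its +y edge, rear face flush with the rear of the seat.


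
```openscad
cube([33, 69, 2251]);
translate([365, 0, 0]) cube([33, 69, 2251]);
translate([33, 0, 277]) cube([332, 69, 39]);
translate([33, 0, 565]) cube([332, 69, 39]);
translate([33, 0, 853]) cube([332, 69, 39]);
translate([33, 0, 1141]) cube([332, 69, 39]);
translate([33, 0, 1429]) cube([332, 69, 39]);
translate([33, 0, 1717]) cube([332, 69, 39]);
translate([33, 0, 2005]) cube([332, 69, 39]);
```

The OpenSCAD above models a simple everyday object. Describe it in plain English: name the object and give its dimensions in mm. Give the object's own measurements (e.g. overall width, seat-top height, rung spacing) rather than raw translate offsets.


A straight ladder. Two 33×69 mm vertical rails, 2251 mm tall, stand 398 mm apart (outside-to-outside) with their front faces coplanar on the −y side. 7 rungs, each 69 mm deep and 39 mm tall, span between the inner faces of the rails, front faces flush with the rails. The lowest rung's underside is at z = 277 mm and rungs are spaced 288 mm apart (underside to underside).


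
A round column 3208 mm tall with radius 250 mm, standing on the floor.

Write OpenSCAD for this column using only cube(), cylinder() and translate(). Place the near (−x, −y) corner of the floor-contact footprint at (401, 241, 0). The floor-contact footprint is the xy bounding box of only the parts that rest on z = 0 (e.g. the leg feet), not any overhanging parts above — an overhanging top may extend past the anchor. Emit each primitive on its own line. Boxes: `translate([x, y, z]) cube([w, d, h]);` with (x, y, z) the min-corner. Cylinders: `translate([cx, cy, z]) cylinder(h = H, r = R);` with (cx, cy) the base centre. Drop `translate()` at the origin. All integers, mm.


translate([651, 491, 0]) cylinder(h = 3208, r = 250);


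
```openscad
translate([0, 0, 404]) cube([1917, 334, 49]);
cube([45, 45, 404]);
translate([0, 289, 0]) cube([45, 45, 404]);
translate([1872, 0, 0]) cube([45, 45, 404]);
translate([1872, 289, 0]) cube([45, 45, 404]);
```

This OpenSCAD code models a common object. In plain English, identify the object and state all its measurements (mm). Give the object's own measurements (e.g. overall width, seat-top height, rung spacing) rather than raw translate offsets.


A long wooden bench with a 1917 mm (x) × 334 mm (y) seat, 49 mm thick, its top surface 453 mm above the floor. Four 45 mm square legs at the seat corners, flush with the edges, run from z = 0 to the seat underside.


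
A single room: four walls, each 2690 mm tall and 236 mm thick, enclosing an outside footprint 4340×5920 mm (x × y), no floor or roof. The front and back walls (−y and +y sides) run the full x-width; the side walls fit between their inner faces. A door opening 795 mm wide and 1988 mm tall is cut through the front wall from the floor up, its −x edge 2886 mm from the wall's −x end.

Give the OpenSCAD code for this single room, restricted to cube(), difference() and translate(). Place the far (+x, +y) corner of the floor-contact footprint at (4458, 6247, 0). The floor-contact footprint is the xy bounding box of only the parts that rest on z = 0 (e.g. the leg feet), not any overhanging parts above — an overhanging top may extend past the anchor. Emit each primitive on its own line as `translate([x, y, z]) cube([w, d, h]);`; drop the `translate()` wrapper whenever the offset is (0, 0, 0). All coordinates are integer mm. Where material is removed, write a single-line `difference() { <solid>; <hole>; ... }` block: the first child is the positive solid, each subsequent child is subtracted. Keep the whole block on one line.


difference() { translate([118, 327, 0]) cube([4340, 236, 2690]); translate([3004, 327, 0]) cube([795, 236, 1988]); }
translate([118, 6011, 0]) cube([4340, 236, 2690]);
translate([118, 563, 0]) cube([236, 5448, 2690]);
translate([4222, 563, 0]) cube([236, 5448, 2690]);


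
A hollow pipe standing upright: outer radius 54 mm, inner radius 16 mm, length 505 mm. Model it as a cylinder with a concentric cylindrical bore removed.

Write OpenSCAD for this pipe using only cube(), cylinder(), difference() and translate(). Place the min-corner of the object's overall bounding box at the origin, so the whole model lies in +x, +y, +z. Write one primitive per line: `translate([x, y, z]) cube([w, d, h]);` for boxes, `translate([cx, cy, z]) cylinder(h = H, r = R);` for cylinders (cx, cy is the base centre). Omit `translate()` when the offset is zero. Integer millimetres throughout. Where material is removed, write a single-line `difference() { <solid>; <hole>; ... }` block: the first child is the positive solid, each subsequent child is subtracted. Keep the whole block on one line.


difference() { translate([54, 54, 0]) cylinder(h = 505, r = 54); translate([54, 54, 0]) cylinder(h = 505, r = 16); }


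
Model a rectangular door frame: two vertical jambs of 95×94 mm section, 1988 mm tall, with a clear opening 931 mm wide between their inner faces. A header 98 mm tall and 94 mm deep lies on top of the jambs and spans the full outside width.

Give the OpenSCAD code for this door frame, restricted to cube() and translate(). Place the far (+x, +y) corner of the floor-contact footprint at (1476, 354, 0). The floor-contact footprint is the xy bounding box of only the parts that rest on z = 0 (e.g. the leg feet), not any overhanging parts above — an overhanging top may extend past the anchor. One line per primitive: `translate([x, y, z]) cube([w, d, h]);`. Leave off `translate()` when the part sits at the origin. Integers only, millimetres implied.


translate([355, 260, 0]) cube([95, 94, 1988]);
translate([1381, 260, 0]) cube([95, 94, 1988]);
translate([355, 260, 1988]) cube([1121, 94, 98]);


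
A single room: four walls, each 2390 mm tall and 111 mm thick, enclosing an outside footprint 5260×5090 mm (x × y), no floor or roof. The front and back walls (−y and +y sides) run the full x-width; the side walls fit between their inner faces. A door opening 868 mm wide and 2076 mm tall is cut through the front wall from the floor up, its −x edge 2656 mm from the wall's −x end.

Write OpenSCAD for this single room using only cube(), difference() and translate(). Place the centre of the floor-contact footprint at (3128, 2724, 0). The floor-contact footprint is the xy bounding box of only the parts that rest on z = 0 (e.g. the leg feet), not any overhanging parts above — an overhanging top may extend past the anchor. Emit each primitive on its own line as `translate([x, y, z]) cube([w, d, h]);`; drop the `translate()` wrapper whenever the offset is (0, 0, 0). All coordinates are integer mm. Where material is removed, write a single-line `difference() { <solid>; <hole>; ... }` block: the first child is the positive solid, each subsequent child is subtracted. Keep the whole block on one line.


difference() { translate([498, 179, 0]) cube([5260, 111, 2390]); translate([3154, 179, 0]) cube([868, 111, 2076]); }
translate([498, 5158, 0]) cube([5260, 111, 2390]);
translate([498, 290, 0]) cube([111, 4868, 2390]);
translate([5647, 290, 0]) cube([111, 4868, 2390]);


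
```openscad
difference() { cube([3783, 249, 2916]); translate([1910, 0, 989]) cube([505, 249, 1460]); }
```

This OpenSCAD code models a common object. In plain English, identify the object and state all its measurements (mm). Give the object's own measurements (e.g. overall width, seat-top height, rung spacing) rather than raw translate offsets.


A wall 3783 mm long (x), 249 mm thick (y), 2916 mm tall, with a rectangular window opening cut through it. The opening is 505 mm wide and 1460 mm tall; its sill is at z = 989 mm and its near (−x) edge is 1910 mm from the wall's −x end. The opening passes through the full wall thickness.


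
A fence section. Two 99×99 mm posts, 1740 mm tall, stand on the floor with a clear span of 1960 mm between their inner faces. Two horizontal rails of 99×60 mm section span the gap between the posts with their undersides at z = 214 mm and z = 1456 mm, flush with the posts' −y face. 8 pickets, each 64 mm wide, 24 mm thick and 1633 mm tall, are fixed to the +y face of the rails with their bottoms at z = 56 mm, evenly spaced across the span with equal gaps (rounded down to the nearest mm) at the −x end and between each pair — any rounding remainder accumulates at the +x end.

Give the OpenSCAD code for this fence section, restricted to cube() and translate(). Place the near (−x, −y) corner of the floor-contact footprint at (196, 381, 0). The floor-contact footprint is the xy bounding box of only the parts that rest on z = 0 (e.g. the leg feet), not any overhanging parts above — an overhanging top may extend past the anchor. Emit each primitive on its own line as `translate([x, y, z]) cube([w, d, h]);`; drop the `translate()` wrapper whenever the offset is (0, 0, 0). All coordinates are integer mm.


translate([196, 381, 0]) cube([99, 99, 1740]);
translate([2255, 381, 0]) cube([99, 99, 1740]);
translate([295, 381, 214]) cube([1960, 99, 60]);
translate([295, 381, 1456]) cube([1960, 99, 60]);
translate([455, 480, 56]) cube([64, 24, 1633]);
translate([679, 480, 56]) cube([64, 24, 1633]);
translate([903, 480, 56]) cube([64, 24, 1633]);
translate([1127, 480, 56]) cube([64, 24, 1633]);
translate([1351, 480, 56]) cube([64, 24, 1633]);
translate([1575, 480, 56]) cube([64, 24, 1633]);
translate([1799, 480, 56]) cube([64, 24, 1633]);
translate([2023, 480, 56]) cube([64, 24, 1633]);


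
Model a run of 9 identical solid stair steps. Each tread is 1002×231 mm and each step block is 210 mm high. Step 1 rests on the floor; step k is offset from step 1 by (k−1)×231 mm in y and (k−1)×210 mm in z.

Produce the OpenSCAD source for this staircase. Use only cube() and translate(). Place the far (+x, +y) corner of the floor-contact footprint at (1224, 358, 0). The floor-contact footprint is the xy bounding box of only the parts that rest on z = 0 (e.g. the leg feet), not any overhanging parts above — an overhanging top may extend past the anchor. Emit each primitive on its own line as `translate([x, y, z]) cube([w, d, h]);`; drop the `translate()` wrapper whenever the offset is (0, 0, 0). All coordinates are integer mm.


translate([222, 127, 0]) cube([1002, 231, 210]);
translate([222, 358, 210]) cube([1002, 231, 210]);
translate([222, 589, 420]) cube([1002, 231, 210]);
translate([222, 820, 630]) cube([1002, 231, 210]);
translate([222, 1051, 840]) cube([1002, 231, 210]);
translate([222, 1282, 1050]) cube([1002, 231, 210]);
translate([222, 1513, 1260]) cube([1002, 231, 210]);
translate([222, 1744, 1470]) cube([1002, 231, 210]);
translate([222, 1975, 1680]) cube([1002, 231, 210]);


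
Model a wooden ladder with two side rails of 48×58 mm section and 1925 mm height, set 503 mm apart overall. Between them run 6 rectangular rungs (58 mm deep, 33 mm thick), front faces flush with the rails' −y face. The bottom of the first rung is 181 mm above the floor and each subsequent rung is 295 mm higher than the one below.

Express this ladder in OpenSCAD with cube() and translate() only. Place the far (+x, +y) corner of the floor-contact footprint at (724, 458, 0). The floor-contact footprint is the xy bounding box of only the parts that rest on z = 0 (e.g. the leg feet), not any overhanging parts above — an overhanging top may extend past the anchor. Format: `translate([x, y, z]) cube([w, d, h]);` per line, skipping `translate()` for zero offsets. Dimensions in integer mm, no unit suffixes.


// rung span = 503 - 2*48 = 407
// rung[k] z = 181 + k*295
translate([221, 400, 0]) cube([48, 58, 1925]);
translate([676, 400, 0]) cube([48, 58, 1925]);
translate([269, 400, 181]) cube([407, 58, 33]);
translate([269, 400, 476]) cube([407, 58, 33]);
translate([269, 400, 771]) cube([407, 58, 33]);
translate([269, 400, 1066]) cube([407, 58, 33]);
translate([269, 400, 1361]) cube([407, 58, 33]);
translate([269, 400, 1656]) cube([407, 58, 33]);


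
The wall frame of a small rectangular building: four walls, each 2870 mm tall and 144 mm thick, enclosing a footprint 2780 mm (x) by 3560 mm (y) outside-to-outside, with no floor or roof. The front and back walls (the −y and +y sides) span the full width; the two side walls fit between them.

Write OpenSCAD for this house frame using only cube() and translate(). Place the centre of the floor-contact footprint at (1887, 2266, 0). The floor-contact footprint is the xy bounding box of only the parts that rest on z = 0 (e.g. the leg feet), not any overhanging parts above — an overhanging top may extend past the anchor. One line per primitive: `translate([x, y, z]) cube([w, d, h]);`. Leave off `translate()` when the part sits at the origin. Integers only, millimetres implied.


translate([497, 486, 0]) cube([2780, 144, 2870]);
translate([497, 3902, 0]) cube([2780, 144, 2870]);
translate([497, 630, 0]) cube([144, 3272, 2870]);
translate([3133, 630, 0]) cube([144, 3272, 2870]);


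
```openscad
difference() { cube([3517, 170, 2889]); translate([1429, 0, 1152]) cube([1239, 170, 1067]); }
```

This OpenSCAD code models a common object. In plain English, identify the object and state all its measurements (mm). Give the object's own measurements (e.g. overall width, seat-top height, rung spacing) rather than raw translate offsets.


A wall 3517 mm long (x), 170 mm thick (y), 2889 mm tall, with a rectangular window opening cut through it. The opening is 1239 mm wide and 1067 mm tall; its sill is at z = 1152 mm and its near (−x) edge is 1429 mm from the wall's −x end. The opening passes through the full wall thickness.


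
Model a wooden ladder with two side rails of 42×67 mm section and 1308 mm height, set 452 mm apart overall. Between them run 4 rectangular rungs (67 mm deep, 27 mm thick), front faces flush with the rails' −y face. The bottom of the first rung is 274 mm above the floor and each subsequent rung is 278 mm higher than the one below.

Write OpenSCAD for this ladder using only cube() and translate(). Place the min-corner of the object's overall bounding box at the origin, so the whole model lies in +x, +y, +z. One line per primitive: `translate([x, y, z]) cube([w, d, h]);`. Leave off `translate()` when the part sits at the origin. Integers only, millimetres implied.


cube([42, 67, 1308]);
translate([410, 0, 0]) cube([42, 67, 1308]);
translate([42, 0, 274]) cube([368, 67, 27]);
translate([42, 0, 552]) cube([368, 67, 27]);
translate([42, 0, 830]) cube([368, 67, 27]);
translate([42, 0, 1108]) cube([368, 67, 27]);


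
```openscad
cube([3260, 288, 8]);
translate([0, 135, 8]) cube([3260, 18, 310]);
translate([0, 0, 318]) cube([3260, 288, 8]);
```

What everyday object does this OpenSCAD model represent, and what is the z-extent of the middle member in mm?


An I-beam. The web height is 310 mm.

Two wide flanges with a thin centred web — an I-beam. Overall 326 mm minus two 8 mm flanges gives a web of 326 − 2·8 = 310 mm.


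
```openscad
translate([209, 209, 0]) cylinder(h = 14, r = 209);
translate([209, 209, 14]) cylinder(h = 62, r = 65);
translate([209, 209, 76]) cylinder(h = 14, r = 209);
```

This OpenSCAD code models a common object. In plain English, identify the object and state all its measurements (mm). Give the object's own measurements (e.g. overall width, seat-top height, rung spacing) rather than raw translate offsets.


A spool: two coaxial disc flanges of radius 209 mm and thickness 14 mm, joined by a core cylinder of radius 65 mm and height 62 mm. The lower flange rests on z = 0 and the three cylinders share a vertical axis.


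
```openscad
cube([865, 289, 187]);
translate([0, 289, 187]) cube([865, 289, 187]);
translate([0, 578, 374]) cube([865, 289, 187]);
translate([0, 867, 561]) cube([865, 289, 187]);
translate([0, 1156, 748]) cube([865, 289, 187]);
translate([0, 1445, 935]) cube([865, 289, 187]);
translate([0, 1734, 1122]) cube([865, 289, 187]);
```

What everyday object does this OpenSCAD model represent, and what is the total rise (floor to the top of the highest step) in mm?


A staircase. The total rise is 1309 mm.

7 identical blocks, each offset up and back from the previous — a staircase. Each step is 187 mm tall and there are 7 of them, so the total rise is 7 × 187 = 1309 mm.


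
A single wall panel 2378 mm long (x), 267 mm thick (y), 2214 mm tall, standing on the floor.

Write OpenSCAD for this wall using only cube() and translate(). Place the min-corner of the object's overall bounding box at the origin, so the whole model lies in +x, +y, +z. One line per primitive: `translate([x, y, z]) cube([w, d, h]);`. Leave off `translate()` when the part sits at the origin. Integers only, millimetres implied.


cube([2378, 267, 2214]);


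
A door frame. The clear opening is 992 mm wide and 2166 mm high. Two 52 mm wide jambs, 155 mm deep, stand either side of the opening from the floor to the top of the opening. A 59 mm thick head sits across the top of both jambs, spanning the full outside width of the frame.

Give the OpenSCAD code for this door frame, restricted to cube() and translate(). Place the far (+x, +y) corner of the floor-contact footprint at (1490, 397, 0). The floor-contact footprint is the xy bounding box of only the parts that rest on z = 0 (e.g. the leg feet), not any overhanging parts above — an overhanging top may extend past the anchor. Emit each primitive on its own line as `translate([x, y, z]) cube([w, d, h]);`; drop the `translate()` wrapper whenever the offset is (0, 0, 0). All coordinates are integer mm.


translate([394, 242, 0]) cube([52, 155, 2166]);
translate([1438, 242, 0]) cube([52, 155, 2166]);
translate([394, 242, 2166]) cube([1096, 155, 59]);


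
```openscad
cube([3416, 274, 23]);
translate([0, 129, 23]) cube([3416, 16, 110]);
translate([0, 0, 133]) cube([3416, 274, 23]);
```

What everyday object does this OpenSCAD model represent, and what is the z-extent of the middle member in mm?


An I-beam. The web height is 110 mm.

Two wide flanges with a thin centred web — an I-beam. Overall 156 mm minus two 23 mm flanges gives a web of 156 − 2·23 = 110 mm.


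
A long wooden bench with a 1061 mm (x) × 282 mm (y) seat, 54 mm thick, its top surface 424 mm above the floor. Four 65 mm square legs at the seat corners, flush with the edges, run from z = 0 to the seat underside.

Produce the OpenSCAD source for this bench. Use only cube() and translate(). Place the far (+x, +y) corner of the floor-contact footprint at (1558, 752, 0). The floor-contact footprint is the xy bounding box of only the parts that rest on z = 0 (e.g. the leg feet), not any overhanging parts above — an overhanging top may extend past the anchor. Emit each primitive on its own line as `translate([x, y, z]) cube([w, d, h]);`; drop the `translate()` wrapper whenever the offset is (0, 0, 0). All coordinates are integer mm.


// leg_h = 424 − 54 = 370
translate([497, 470, 370]) cube([1061, 282, 54]);
translate([497, 470, 0]) cube([65, 65, 370]);
translate([497, 687, 0]) cube([65, 65, 370]);
translate([1493, 470, 0]) cube([65, 65, 370]);
translate([1493, 687, 0]) cube([65, 65, 370]);


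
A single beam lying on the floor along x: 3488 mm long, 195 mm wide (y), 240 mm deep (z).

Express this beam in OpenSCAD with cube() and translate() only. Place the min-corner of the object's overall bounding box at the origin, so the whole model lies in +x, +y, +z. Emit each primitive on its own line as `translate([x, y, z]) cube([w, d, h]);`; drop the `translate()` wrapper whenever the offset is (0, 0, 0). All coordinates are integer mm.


cube([3488, 195, 240]);
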